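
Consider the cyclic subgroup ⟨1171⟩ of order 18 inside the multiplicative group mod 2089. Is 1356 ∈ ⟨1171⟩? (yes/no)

no

⟨1171⟩ has order 18; its elements mod 2089 are {1, 39, 289, 568, 826, 827, 857, 879, 918, 1171, 1210, 1232, 1262, 1263, 1521, 1800, 2050, 2088}.
1356 is not in this set.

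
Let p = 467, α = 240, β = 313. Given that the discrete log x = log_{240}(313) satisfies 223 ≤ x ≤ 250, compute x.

243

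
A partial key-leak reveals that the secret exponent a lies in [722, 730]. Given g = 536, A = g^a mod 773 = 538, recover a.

723

Compute 536^722 mod 773 = 425, then multiply by 536 repeatedly:
  536^722=425  536^723=538
Found 538 at exponent 723.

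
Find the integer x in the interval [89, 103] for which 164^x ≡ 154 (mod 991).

Compute 164^89 mod 991 = 604, then multiply by 164 repeatedly:
  164^89=604  164^90=947  164^91=712  164^92=821  164^93=859
  164^94=154
Found 154 at exponent 94.

94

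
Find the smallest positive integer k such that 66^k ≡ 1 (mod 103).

17

The order of 66 must divide p − 1 = 102 = 2 · 3 · 17.
Divisors: 1, 2, 3, 6, 17, 34, 51, 102.
Check each in increasing order: 66^1 ≡ 66;  66^2 ≡ 30;  66^3 ≡ 23;  66^6 ≡ 14;  66^17 ≡ 1.
Smallest exponent giving 1 is 17.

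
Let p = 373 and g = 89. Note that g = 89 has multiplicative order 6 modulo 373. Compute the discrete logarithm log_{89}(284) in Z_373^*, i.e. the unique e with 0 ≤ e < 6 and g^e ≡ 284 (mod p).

4

Successive powers of 89 modulo 373:
  89^0=1  89^1=89  89^2=88  89^3=372  89^4=284
So 89^4 ≡ 284 (mod 373), giving e = 4.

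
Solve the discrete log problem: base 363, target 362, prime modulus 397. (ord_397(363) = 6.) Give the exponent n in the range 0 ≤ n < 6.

2

Successive powers of 363 modulo 397:
  363^0=1  363^1=363  363^2=362
So 363^2 ≡ 362 (mod 397), giving n = 2.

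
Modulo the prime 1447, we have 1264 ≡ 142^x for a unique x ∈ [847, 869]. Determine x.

Compute 142^847 mod 1447 = 754, then multiply by 142 repeatedly:
  142^847=754  142^848=1437  142^849=27  142^850=940  142^851=356
  142^852=1354  142^853=1264
Found 1264 at exponent 853.

853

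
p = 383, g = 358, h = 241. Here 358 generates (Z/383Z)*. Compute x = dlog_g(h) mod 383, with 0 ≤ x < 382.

13

Successive powers of 358 modulo 383:
  358^0=1  358^1=358  358^2=242  358^3=78  358^4=348  358^5=109
  358^6=339  358^7=334  358^8=76  358^9=15  358^10=8  358^11=183
  358^12=21  358^13=241
So 358^13 ≡ 241 (mod 383), giving x = 13.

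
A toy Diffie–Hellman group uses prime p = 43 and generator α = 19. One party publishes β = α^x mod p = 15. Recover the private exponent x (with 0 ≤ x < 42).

8

Baby-step giant-step with m = ceil(sqrt(42)) = 7.
Baby table (19^j mod 43 for j=0..6):
  0:1  1:19  2:17  3:22  4:31  5:30  6:11
Giant step factor: 19^(-7) ≡ 7 (mod 43).
Scan 15·7^i mod 43 for i = 0, 1, …:
  i=0: 15   i=1: 19
Match at i=1, j=1: x = 1·7 + 1 = 8.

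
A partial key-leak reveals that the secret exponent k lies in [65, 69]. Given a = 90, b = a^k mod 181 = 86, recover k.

69

Compute 90^65 mod 181 = 109, then multiply by 90 repeatedly:
  90^65=109  90^66=36  90^67=163  90^68=9  90^69=86
Found 86 at exponent 69.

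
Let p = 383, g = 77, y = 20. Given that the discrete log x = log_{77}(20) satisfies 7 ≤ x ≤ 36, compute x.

Compute 77^7 mod 383 = 310, then multiply by 77 repeatedly:
  77^7=310  77^8=124  77^9=356  77^10=219  77^11=11
  77^12=81  77^13=109  77^14=350  77^15=140  77^16=56
  77^17=99  77^18=346  77^19=215  77^20=86  77^21=111
  77^22=121  77^23=125  77^24=50  77^25=20
Found 20 at exponent 25.

25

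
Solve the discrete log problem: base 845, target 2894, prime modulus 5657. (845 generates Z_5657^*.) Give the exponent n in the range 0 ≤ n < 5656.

Baby-step giant-step with m = ceil(sqrt(5656)) = 76.
Baby table (845^j mod 5657 for j=0..75):
  0:1  1:845  2:1243  3:3790  4:688  5:4346  6:977  7:5300
  8:3813  9:3152  10:4650  11:3292  12:4153  13:1945  14:2995  15:2096
  16:479  17:3108  18:1412  19:5170  20:1446  21:5615  22:4109  23:4364
  24:4873  25:5046  26:4149  27:4222  28:3680  29:3907  30:3384  31:2695
  32:3161  33:941  34:3165  35:4321  36:2480  37:2510  38:5232  39:2923
  40:3483  41:1495  42:1764  43:2789  44:3393  45:4643  46:3034  47:1109
  48:3700  49:3836  50:5616  51:4954  52:5607  53:3006  54:77  55:2838
  56:5199  57:3323  58:2063  59:879  60:1688  61:796  62:5094  63:5110
  64:1659  65:4576  66:2989  67:2683  68:4335  69:2996  70:2941  71:1722
  72:1241  73:2100  74:3859  75:2423
Giant step factor: 845^(-76) ≡ 3984 (mod 5657).
Scan 2894·3984^i mod 5657 for i = 0, 1, …:
  i=0: 2894   i=1: 730   i=2: 622   i=3: 282
  i=4: 3402   i=5: 5053   i=6: 3546   i=7: 1735
  i=8: 5043   i=9: 3305     …   i=72: 2265
  i=73: 845
Match at i=73, j=1: n = 73·76 + 1 = 5549.

5549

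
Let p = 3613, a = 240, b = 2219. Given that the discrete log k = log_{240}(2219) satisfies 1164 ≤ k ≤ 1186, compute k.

1185

Compute 240^1164 mod 3613 = 2035, then multiply by 240 repeatedly:
  240^1164=2035  240^1165=645  240^1166=3054  240^1167=3134  240^1168=656
  240^1169=2081  240^1170=846  240^1171=712  240^1172=1069  240^1173=37
  240^1174=1654  240^1175=3143  240^1176=2816  240^1177=209  240^1178=3191
  240^1179=3497  240^1180=1064  240^1181=2450  240^1182=2694  240^1183=3446
  240^1184=3276  240^1185=2219
Found 2219 at exponent 1185.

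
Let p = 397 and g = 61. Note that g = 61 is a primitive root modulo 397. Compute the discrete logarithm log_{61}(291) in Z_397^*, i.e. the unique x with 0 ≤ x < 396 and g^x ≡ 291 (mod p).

366

Baby-step giant-step with m = ceil(sqrt(396)) = 20.
Baby table (61^j mod 397 for j=0..19):
  0:1  1:61  2:148  3:294  4:69  5:239  6:287  7:39
  8:394  9:214  10:350  11:309  12:190  13:77  14:330  15:280
  16:9  17:152  18:141  19:264
Giant step factor: 61^(-20) ≡ 218 (mod 397).
Scan 291·218^i mod 397 for i = 0, 1, …:
  i=0: 291   i=1: 315   i=2: 386   i=3: 381
  i=4: 85   i=5: 268   i=6: 65   i=7: 275
  i=8: 3   i=9: 257     …   i=17: 371
  i=18: 287
Match at i=18, j=6: x = 18·20 + 6 = 366.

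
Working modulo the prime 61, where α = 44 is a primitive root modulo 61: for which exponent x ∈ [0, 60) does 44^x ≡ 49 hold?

Baby-step giant-step with m = ceil(sqrt(60)) = 8.
Baby table (44^j mod 61 for j=0..7):
  0:1  1:44  2:45  3:28  4:12  5:40  6:52  7:31
Giant step factor: 44^(-8) ≡ 25 (mod 61).
Scan 49·25^i mod 61 for i = 0, 1, …:
  i=0: 49   i=1: 5   i=2: 3   i=3: 14
  i=4: 45
Match at i=4, j=2: x = 4·8 + 2 = 34.

34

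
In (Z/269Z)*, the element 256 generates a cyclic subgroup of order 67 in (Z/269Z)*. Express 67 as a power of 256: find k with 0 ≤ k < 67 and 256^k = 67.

50

Baby-step giant-step with m = ceil(sqrt(67)) = 9.
Baby table (256^j mod 269 for j=0..8):
  0:1  1:256  2:169  3:224  4:47  5:196  6:142  7:37
  8:57
Giant step factor: 256^(-9) ≡ 53 (mod 269).
Scan 67·53^i mod 269 for i = 0, 1, …:
  i=0: 67   i=1: 54   i=2: 172   i=3: 239
  i=4: 24   i=5: 196
Match at i=5, j=5: k = 5·9 + 5 = 50.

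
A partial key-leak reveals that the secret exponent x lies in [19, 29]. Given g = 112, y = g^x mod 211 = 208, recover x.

26

Compute 112^19 mod 211 = 57, then multiply by 112 repeatedly:
  112^19=57  112^20=54  112^21=140  112^22=66  112^23=7
  112^24=151  112^25=32  112^26=208
Found 208 at exponent 26.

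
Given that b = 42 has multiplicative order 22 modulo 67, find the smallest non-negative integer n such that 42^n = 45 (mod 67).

Successive powers of 42 modulo 67:
  42^0=1  42^1=42  42^2=22  42^3=53  42^4=15  42^5=27
  42^6=62  42^7=58  42^8=24  42^9=3  42^10=59  42^11=66
  42^12=25  42^13=45
So 42^13 ≡ 45 (mod 67), giving n = 13.

13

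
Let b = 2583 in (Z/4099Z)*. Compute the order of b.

4098

The order of 2583 must divide p − 1 = 4098 = 2 · 3 · 683.
Divisors: 1, 2, 3, 6, 683, 1366, 2049, 4098.
Check each in increasing order: 2583^1 ≡ 2583;  2583^2 ≡ 2816;  2583^3 ≡ 2102;  2583^6 ≡ 3781;  2583^683 ≡ 2082;  2583^1366 ≡ 2081;  2583^2049 ≡ 4098;  2583^4098 ≡ 1.
Smallest exponent giving 1 is 4098.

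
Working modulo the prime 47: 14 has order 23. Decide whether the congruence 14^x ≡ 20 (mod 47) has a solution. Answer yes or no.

no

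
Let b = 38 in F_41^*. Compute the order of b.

The order of 38 must divide p − 1 = 40 = 2^3 · 5.
Divisors: 1, 2, 4, 5, 8, 10, 20, 40.
Check each in increasing order: 38^1 ≡ 38;  38^2 ≡ 9;  38^4 ≡ 40;  38^5 ≡ 3;  38^8 ≡ 1.
Smallest exponent giving 1 is 8.

8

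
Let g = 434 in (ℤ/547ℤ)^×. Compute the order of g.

The order of 434 must divide p − 1 = 546 = 2 · 3 · 7 · 13.
Divisors: 1, 2, 3, 6, 7, 13, 14, 21, 26, 39, 42, 78, 91, 182, 273, 546.
Check each in increasing order: 434^1 ≡ 434;  434^2 ≡ 188;  434^3 ≡ 89;  434^6 ≡ 263;  434^7 ≡ 366;  434^13 ≡ 533;  434^14 ≡ 488;  434^21 ≡ 286;  434^26 ≡ 196;  434^39 ≡ 538;  434^42 ≡ 293;  434^78 ≡ 81;  434^91 ≡ 507;  434^182 ≡ 506;  434^273 ≡ 546;  434^546 ≡ 1.
Smallest exponent giving 1 is 546.

546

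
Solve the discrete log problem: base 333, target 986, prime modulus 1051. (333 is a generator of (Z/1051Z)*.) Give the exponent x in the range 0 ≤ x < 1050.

868

Baby-step giant-step with m = ceil(sqrt(1050)) = 33.
Baby table (333^j mod 1051 for j=0..32):
  0:1  1:333  2:534  3:203  4:335  5:149  6:220  7:741
  8:819  9:518  10:130  11:199  12:54  13:115  14:459  15:452
  16:223  17:689  18:319  19:76  20:84  21:646  22:714  23:236
  24:814  25:955  26:613  27:235  28:481  29:421  30:410  31:951
  32:332
Giant step factor: 333^(-33) ≡ 434 (mod 1051).
Scan 986·434^i mod 1051 for i = 0, 1, …:
  i=0: 986   i=1: 167   i=2: 1010   i=3: 73
  i=4: 152   i=5: 806   i=6: 872   i=7: 88
  i=8: 356   i=9: 7     …   i=25: 906
  i=26: 130
Match at i=26, j=10: x = 26·33 + 10 = 868.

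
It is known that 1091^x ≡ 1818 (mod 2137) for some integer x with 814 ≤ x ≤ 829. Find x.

828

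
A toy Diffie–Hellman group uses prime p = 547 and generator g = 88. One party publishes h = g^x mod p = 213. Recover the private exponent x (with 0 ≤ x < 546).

58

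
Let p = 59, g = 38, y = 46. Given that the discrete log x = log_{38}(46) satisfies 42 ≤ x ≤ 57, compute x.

48

Compute 38^42 mod 59 = 41, then multiply by 38 repeatedly:
  38^42=41  38^43=24  38^44=27  38^45=23  38^46=48
  38^47=54  38^48=46
Found 46 at exponent 48.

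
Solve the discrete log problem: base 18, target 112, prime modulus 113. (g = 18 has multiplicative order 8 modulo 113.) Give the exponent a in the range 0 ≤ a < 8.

4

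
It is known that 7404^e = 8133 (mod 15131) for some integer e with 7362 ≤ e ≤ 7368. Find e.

Compute 7404^7362 mod 15131 = 7463, then multiply by 7404 repeatedly:
  7404^7362=7463  7404^7363=12771  7404^7364=2865  7404^7365=13929  7404^7366=12551
  7404^7367=8133
Found 8133 at exponent 7367.

7367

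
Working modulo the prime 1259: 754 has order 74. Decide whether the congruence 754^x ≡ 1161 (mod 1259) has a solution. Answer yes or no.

1161 ∈ ⟨754⟩ iff 1161^74 ≡ 1 (mod 1259), since |⟨754⟩| = 74.
1161^74 mod 1259 = 1.
Since 1 = 1, 1161 lies in the subgroup.

yes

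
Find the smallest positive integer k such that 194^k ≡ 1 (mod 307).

The order of 194 must divide p − 1 = 306 = 2 · 3^2 · 17.
Divisors: 1, 2, 3, 6, 9, 17, 18, 34, 51, 102, 153, 306.
Check each in increasing order: 194^1 ≡ 194;  194^2 ≡ 182;  194^3 ≡ 3;  194^6 ≡ 9;  194^9 ≡ 27;  194^17 ≡ 18;  194^18 ≡ 115;  194^34 ≡ 17;  194^51 ≡ 306;  194^102 ≡ 1.
Smallest exponent giving 1 is 102.

102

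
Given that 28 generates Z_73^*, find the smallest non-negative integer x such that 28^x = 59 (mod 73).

Baby-step giant-step with m = ceil(sqrt(72)) = 9.
Baby table (28^j mod 73 for j=0..8):
  0:1  1:28  2:54  3:52  4:69  5:34  6:3  7:11
  8:16
Giant step factor: 28^(-9) ≡ 22 (mod 73).
Scan 59·22^i mod 73 for i = 0, 1, …:
  i=0: 59   i=1: 57   i=2: 13   i=3: 67
  i=4: 14   i=5: 16
Match at i=5, j=8: x = 5·9 + 8 = 53.

53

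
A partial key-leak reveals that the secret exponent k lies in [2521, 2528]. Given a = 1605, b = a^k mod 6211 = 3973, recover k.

Compute 1605^2521 mod 6211 = 3478, then multiply by 1605 repeatedly:
  1605^2521=3478  1605^2522=4712  1605^2523=3973
Found 3973 at exponent 2523.

2523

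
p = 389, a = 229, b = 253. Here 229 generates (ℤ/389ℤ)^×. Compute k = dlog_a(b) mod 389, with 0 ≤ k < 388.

183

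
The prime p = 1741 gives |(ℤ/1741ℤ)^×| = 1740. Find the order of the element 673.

145

The order of 673 must divide p − 1 = 1740 = 2^2 · 3 · 5 · 29.
Divisors: 1, 2, 3, 4, 5, 6, 10, 12, 15, 20, 29, 30, 58, 60, 87, 116, 145, 174, 290, 348, 435, 580, 870, 1740.
Check each in increasing order: 673^1 ≡ 673;  673^2 ≡ 269;  673^3 ≡ 1714;  673^4 ≡ 980;  673^5 ≡ 1442;  673^6 ≡ 729;  673^10 ≡ 610;  673^12 ≡ 436;  673^15 ≡ 415;  673^20 ≡ 1267;  673^29 ≡ 1464;  673^30 ≡ 1607;  673^58 ≡ 125;  673^60 ≡ 546;  673^87 ≡ 195;  673^116 ≡ 1697;  673^145 ≡ 1.
Smallest exponent giving 1 is 145.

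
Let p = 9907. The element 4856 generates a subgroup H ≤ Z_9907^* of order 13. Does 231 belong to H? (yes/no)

yes

⟨4856⟩ has order 13; its elements mod 9907 are {1, 231, 2076, 2083, 2245, 3431, 3826, 4020, 4330, 4856, 5637, 7269, 9530}.
231 is in this set.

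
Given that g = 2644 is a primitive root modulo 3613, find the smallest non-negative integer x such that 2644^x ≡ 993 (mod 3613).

Baby-step giant-step with m = ceil(sqrt(3612)) = 61.
Baby table (2644^j mod 3613 for j=0..60):
  0:1  1:2644  2:3194  3:1355  4:2137  5:3109  6:621  7:1622
  8:3550  9:3239  10:1106  11:1347  12:2663  13:2848  14:620  15:2591
  16:356  17:1884  18:2582  19:1851  20:2042  21:1226  22:683  23:2965
  24:2863  25:537  26:3532  27:2616  28:1422  29:2248  30:327  31:1081
  32:281  33:2299  34:1490  35:1390  36:739  37:2896  38:1077  39:544
  40:362  41:3296  42:68  43:2755  44:412  45:1815  46:796  47:1858
  48:2485  49:1906  50:2942  51:3472  52:2948  53:1271  54:434  55:2175
  56:2417  57:2764  58:2530  59:1657  60:2152
Giant step factor: 2644^(-61) ≡ 2819 (mod 3613).
Scan 993·2819^i mod 3613 for i = 0, 1, …:
  i=0: 993   i=1: 2805   i=2: 2051   i=3: 969
  i=4: 183   i=5: 2831   i=6: 3085   i=7: 124
  i=8: 2708   i=9: 3196     …   i=31: 76
  i=32: 1077
Match at i=32, j=38: x = 32·61 + 38 = 1990.

1990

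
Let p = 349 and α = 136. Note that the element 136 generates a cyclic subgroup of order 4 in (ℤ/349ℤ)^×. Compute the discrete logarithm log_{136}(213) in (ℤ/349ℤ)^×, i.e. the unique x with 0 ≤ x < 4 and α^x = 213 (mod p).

3

Successive powers of 136 modulo 349:
  136^0=1  136^1=136  136^2=348  136^3=213
So 136^3 ≡ 213 (mod 349), giving x = 3.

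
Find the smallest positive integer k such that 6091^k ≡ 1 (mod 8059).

4029

The order of 6091 must divide p − 1 = 8058 = 2 · 3 · 17 · 79.
Divisors: 1, 2, 3, 6, 17, 34, 51, 79, 102, 158, 237, 474, 1343, 2686, 4029, 8058.
Check each in increasing order: 6091^1 ≡ 6091;  6091^2 ≡ 4704;  6091^3 ≡ 2319;  6091^6 ≡ 2408;  6091^17 ≡ 3669;  6091^34 ≡ 3031;  6091^51 ≡ 7378;  6091^79 ≡ 6335;  6091^102 ≡ 4398;  6091^158 ≡ 6464;  6091^237 ≡ 1661;  6091^474 ≡ 2743;  6091^1343 ≡ 2765;  6091^2686 ≡ 5293;  6091^4029 ≡ 1.
Smallest exponent giving 1 is 4029.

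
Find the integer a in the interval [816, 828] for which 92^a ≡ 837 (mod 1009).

817

Compute 92^816 mod 1009 = 42, then multiply by 92 repeatedly:
  92^816=42  92^817=837
Found 837 at exponent 817.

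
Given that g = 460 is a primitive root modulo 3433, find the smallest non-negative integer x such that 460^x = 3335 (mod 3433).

520

Baby-step giant-step with m = ceil(sqrt(3432)) = 59.
Baby table (460^j mod 3433 for j=0..58):
  0:1  1:460  2:2187  3:151  4:800  5:669  6:2203  7:645
  8:1462  9:3085  10:1271  11:1050  12:2380  13:3106  14:632  15:2348
  16:2118  17:2741  18:949  19:549  20:1931  21:2546  22:507  23:3209
  24:3383  25:1031  26:506  27:2749  28:1196  29:880  30:3139  31:2080
  32:2426  33:235  34:1677  35:2428  36:1155  37:2618  38:2730  39:2755
  40:523  41:270  42:612  43:14  44:3007  45:3154  46:2114  47:901
  48:2500  49:3378  50:2164  51:3303  52:1994  53:629  54:968  55:2423
  56:2288  57:1982  58:1975
Giant step factor: 460^(-59) ≡ 557 (mod 3433).
Scan 3335·557^i mod 3433 for i = 0, 1, …:
  i=0: 3335   i=1: 342   i=2: 1679   i=3: 1427
  i=4: 1816   i=5: 2210   i=6: 1956   i=7: 1231
  i=8: 2500
Match at i=8, j=48: x = 8·59 + 48 = 520.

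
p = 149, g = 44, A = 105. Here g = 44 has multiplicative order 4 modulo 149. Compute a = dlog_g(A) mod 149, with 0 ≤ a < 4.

3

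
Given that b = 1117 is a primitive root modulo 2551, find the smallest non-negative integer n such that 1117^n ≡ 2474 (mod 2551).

Baby-step giant-step with m = ceil(sqrt(2550)) = 51.
Baby table (1117^j mod 2551 for j=0..50):
  0:1  1:1117  2:250  3:1191  4:1276  5:1834  6:125  7:1871
  8:638  9:917  10:1338  11:2211  12:319  13:1734  14:669  15:2381
  16:1435  17:867  18:1610  19:2466  20:1993  21:1709  22:805  23:1233
  24:2272  25:2130  26:1678  27:1892  28:1136  29:1065  30:839  31:946
  32:568  33:1808  34:1695  35:473  36:284  37:904  38:2123  39:1512
  40:142  41:452  42:2337  43:756  44:71  45:226  46:2444  47:378
  48:1311  49:113  50:1222
Giant step factor: 1117^(-51) ≡ 27 (mod 2551).
Scan 2474·27^i mod 2551 for i = 0, 1, …:
  i=0: 2474   i=1: 472   i=2: 2540   i=3: 2254
  i=4: 2185   i=5: 322   i=6: 1041   i=7: 46
  i=8: 1242   i=9: 371     …   i=20: 1368
  i=21: 1222
Match at i=21, j=50: n = 21·51 + 50 = 1121.

1121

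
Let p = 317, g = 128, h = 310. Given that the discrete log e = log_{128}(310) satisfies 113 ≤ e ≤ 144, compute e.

120

Compute 128^113 mod 317 = 315, then multiply by 128 repeatedly:
  128^113=315  128^114=61  128^115=200  128^116=240  128^117=288
  128^118=92  128^119=47  128^120=310
Found 310 at exponent 120.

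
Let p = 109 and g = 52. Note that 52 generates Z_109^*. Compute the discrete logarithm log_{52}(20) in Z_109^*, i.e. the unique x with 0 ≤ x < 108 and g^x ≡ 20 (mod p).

10

Baby-step giant-step with m = ceil(sqrt(108)) = 11.
Baby table (52^j mod 109 for j=0..10):
  0:1  1:52  2:88  3:107  4:5  5:42  6:4  7:99
  8:25  9:101  10:20
Giant step factor: 52^(-11) ≡ 85 (mod 109).
Scan 20·85^i mod 109 for i = 0, 1, …:
  i=0: 20
Match at i=0, j=10: x = 0·11 + 10 = 10.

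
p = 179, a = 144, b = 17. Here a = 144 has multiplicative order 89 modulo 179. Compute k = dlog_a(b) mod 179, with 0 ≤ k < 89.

Baby-step giant-step with m = ceil(sqrt(89)) = 10.
Baby table (144^j mod 179 for j=0..9):
  0:1  1:144  2:151  3:85  4:68  5:126  6:65  7:52
  8:149  9:155
Giant step factor: 144^(-10) ≡ 13 (mod 179).
Scan 17·13^i mod 179 for i = 0, 1, …:
  i=0: 17   i=1: 42   i=2: 9   i=3: 117
  i=4: 89   i=5: 83   i=6: 5   i=7: 65
Match at i=7, j=6: k = 7·10 + 6 = 76.

76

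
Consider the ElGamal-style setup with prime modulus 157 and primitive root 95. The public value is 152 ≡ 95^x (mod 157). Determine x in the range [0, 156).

83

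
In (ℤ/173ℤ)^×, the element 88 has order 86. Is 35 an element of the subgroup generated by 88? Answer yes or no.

35 ∈ ⟨88⟩ iff 35^86 ≡ 1 (mod 173), since |⟨88⟩| = 86.
35^86 mod 173 = 1.
Since 1 = 1, 35 lies in the subgroup.

yes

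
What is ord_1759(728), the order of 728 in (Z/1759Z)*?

1758

The order of 728 must divide p − 1 = 1758 = 2 · 3 · 293.
Divisors: 1, 2, 3, 6, 293, 586, 879, 1758.
Check each in increasing order: 728^1 ≡ 728;  728^2 ≡ 525;  728^3 ≡ 497;  728^6 ≡ 749;  728^293 ≡ 1251;  728^586 ≡ 1250;  728^879 ≡ 1758;  728^1758 ≡ 1.
Smallest exponent giving 1 is 1758.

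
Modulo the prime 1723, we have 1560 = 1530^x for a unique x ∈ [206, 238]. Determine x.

Compute 1530^206 mod 1723 = 1646, then multiply by 1530 repeatedly:
  1530^206=1646  1530^207=1077  1530^208=622  1530^209=564  1530^210=1420
  1530^211=1620  1530^212=926  1530^213=474  1530^214=1560
Found 1560 at exponent 214.

214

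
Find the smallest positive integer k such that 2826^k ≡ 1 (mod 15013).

The order of 2826 must divide p − 1 = 15012 = 2^2 · 3^3 · 139.
Divisors: 1, 2, 3, 4, 6, 9, 12, 18, 27, 36, 54, 108, 139, 278, 417, 556, 834, 1251, 1668, 2502, 3753, 5004, 7506, 15012.
Check each in increasing order: 2826^1 ≡ 2826;  2826^2 ≡ 14373;  2826^3 ≡ 7933;  2826^4 ≡ 4249;  2826^6 ≡ 13006;  2826^9 ≡ 7262;  2826^12 ≡ 4565;  2826^18 ≡ 10988;  2826^27 ≡ 761;  2826^36 ≡ 1598;  2826^54 ≡ 8627;  2826^108 ≡ 5688;  2826^139 ≡ 4431;  2826^278 ≡ 11770;  2826^417 ≡ 12721;  2826^556 ≡ 7949;  2826^834 ≡ 13727;  2826^1251 ≡ 4964;  2826^1668 ≡ 2366;  2826^2502 ≡ 4963;  2826^3753 ≡ 15012;  2826^5004 ≡ 10049;  2826^7506 ≡ 1.
Smallest exponent giving 1 is 7506.

7506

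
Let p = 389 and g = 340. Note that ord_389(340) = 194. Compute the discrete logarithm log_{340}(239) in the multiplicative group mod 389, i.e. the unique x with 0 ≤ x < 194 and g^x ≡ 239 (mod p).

Baby-step giant-step with m = ceil(sqrt(194)) = 14.
Baby table (340^j mod 389 for j=0..13):
  0:1  1:340  2:67  3:218  4:210  5:213  6:66  7:267
  8:143  9:384  10:245  11:54  12:77  13:117
Giant step factor: 340^(-14) ≡ 164 (mod 389).
Scan 239·164^i mod 389 for i = 0, 1, …:
  i=0: 239   i=1: 296   i=2: 308   i=3: 331
  i=4: 213
Match at i=4, j=5: x = 4·14 + 5 = 61.

61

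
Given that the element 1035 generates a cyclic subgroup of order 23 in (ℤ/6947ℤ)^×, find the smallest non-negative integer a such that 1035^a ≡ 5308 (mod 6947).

11

Successive powers of 1035 modulo 6947:
  1035^0=1  1035^1=1035  1035^2=1387  1035^3=4463  1035^4=6397  1035^5=404
  1035^6=1320  1035^7=4588  1035^8=3779  1035^9=104  1035^10=3435  1035^11=5308
So 1035^11 ≡ 5308 (mod 6947), giving a = 11.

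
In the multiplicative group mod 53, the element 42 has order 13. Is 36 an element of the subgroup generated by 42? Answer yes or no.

⟨42⟩ has order 13; its elements mod 53 are {1, 10, 13, 15, 16, 24, 28, 36, 42, 44, 46, 47, 49}.
36 is in this set.

yes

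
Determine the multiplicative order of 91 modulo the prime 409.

The order of 91 must divide p − 1 = 408 = 2^3 · 3 · 17.
Divisors: 1, 2, 3, 4, 6, 8, 12, 17, 24, 34, 51, 68, 102, 136, 204, 408.
Check each in increasing order: 91^1 ≡ 91;  91^2 ≡ 101;  91^3 ≡ 193;  91^4 ≡ 385;  91^6 ≡ 30;  91^8 ≡ 167;  91^12 ≡ 82;  91^17 ≡ 54;  91^24 ≡ 180;  91^34 ≡ 53;  91^51 ≡ 408;  91^68 ≡ 355;  91^102 ≡ 1.
Smallest exponent giving 1 is 102.

102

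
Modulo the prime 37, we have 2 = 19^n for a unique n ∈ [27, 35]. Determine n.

35

Compute 19^27 mod 37 = 31, then multiply by 19 repeatedly:
  19^27=31  19^28=34  19^29=17  19^30=27  19^31=32
  19^32=16  19^33=8  19^34=4  19^35=2
Found 2 at exponent 35.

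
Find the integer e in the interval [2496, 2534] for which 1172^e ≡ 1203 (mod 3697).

Compute 1172^2496 mod 3697 = 867, then multiply by 1172 repeatedly:
  1172^2496=867  1172^2497=3146  1172^2498=1203
Found 1203 at exponent 2498.

2498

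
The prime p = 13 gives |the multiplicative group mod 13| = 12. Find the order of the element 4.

6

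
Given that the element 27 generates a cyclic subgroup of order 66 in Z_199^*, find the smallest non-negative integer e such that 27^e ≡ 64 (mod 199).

Successive powers of 27 modulo 199:
  27^0=1  27^1=27  27^2=132  27^3=181  27^4=111  27^5=12
  27^6=125  27^7=191  27^8=182  27^9=138  27^10=144  27^11=107
  27^12=103  27^13=194  27^14=64
So 27^14 ≡ 64 (mod 199), giving e = 14.

14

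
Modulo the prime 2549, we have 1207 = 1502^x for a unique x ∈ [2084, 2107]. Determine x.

2096

Compute 1502^2084 mod 2549 = 2167, then multiply by 1502 repeatedly:
  1502^2084=2167  1502^2085=2310  1502^2086=431  1502^2087=2465  1502^2088=1282
  1502^2089=1069  1502^2090=2317  1502^2091=749  1502^2092=889  1502^2093=2151
  1502^2094=1219  1502^2095=756  1502^2096=1207
Found 1207 at exponent 2096.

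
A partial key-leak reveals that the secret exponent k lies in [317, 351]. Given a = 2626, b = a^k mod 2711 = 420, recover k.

347

Compute 2626^317 mod 2711 = 1851, then multiply by 2626 repeatedly:
  2626^317=1851  2626^318=2614  2626^319=112  2626^320=1324  2626^321=1322
  2626^322=1492  2626^323=597  2626^324=764  2626^325=124  2626^326=304
  2626^327=1270  2626^328=490  2626^329=1726  2626^330=2395  2626^331=2461
  2626^332=2273  2626^333=1987  2626^334=1898  2626^335=1330  2626^336=812
  2626^337=1466  2626^338=96  2626^339=2684  2626^340=2295  2626^341=117
  2626^342=899  2626^343=2204  2626^344=2430  2626^345=2197  2626^346=314
  2626^347=420
Found 420 at exponent 347.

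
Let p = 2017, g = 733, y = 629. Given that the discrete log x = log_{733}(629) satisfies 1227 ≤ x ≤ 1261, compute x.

1228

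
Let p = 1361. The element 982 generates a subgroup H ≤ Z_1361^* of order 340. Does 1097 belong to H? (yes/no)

yes

1097 ∈ ⟨982⟩ iff 1097^340 ≡ 1 (mod 1361), since |⟨982⟩| = 340.
1097^340 mod 1361 = 1.
Since 1 = 1, 1097 lies in the subgroup.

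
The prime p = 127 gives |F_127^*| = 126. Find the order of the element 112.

126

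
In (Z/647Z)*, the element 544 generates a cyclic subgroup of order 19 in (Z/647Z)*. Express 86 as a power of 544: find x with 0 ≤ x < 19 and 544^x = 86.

14

Successive powers of 544 modulo 647:
  544^0=1  544^1=544  544^2=257  544^3=56  544^4=55  544^5=158
  544^6=548  544^7=492  544^8=437  544^9=279  544^10=378  544^11=533
  544^12=96  544^13=464  544^14=86
So 544^14 ≡ 86 (mod 647), giving x = 14.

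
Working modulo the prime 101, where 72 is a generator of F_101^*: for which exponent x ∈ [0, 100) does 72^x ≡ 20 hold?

Baby-step giant-step with m = ceil(sqrt(100)) = 10.
Baby table (72^j mod 101 for j=0..9):
  0:1  1:72  2:33  3:53  4:79  5:32  6:82  7:46
  8:80  9:3
Giant step factor: 72^(-10) ≡ 65 (mod 101).
Scan 20·65^i mod 101 for i = 0, 1, …:
  i=0: 20   i=1: 88   i=2: 64   i=3: 19
  i=4: 23   i=5: 81   i=6: 13   i=7: 37
  i=8: 82
Match at i=8, j=6: x = 8·10 + 6 = 86.

86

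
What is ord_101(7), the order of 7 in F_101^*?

The order of 7 must divide p − 1 = 100 = 2^2 · 5^2.
Divisors: 1, 2, 4, 5, 10, 20, 25, 50, 100.
Check each in increasing order: 7^1 ≡ 7;  7^2 ≡ 49;  7^4 ≡ 78;  7^5 ≡ 41;  7^10 ≡ 65;  7^20 ≡ 84;  7^25 ≡ 10;  7^50 ≡ 100;  7^100 ≡ 1.
Smallest exponent giving 1 is 100.

100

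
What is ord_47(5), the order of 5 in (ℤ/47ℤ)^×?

The order of 5 must divide p − 1 = 46 = 2 · 23.
Divisors: 1, 2, 23, 46.
Check each in increasing order: 5^1 ≡ 5;  5^2 ≡ 25;  5^23 ≡ 46;  5^46 ≡ 1.
Smallest exponent giving 1 is 46.

46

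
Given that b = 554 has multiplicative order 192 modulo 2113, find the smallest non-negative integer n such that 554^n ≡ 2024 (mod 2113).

Baby-step giant-step with m = ceil(sqrt(192)) = 14.
Baby table (554^j mod 2113 for j=0..13):
  0:1  1:554  2:531  3:467  4:932  5:756  6:450  7:2079
  8:181  9:963  10:1026  11:7  12:1765  13:1604
Giant step factor: 554^(-14) ≡ 1168 (mod 2113).
Scan 2024·1168^i mod 2113 for i = 0, 1, …:
  i=0: 2024   i=1: 1698   i=2: 1270   i=3: 34
  i=4: 1678   i=5: 1153   i=6: 723   i=7: 1377
  i=8: 343   i=9: 1267   i=10: 756
Match at i=10, j=5: n = 10·14 + 5 = 145.

145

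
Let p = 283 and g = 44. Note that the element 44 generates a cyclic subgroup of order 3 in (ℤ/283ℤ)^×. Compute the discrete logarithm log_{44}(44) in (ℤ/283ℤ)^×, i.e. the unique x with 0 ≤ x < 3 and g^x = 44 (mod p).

1

Successive powers of 44 modulo 283:
  44^0=1  44^1=44
So 44^1 ≡ 44 (mod 283), giving x = 1.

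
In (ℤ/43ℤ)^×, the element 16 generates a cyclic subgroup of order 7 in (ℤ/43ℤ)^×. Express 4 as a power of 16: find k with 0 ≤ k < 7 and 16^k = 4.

Successive powers of 16 modulo 43:
  16^0=1  16^1=16  16^2=41  16^3=11  16^4=4
So 16^4 ≡ 4 (mod 43), giving k = 4.

4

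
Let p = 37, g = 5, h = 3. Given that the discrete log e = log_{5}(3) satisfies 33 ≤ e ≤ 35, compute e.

Compute 5^33 mod 37 = 8, then multiply by 5 repeatedly:
  5^33=8  5^34=3
Found 3 at exponent 34.

34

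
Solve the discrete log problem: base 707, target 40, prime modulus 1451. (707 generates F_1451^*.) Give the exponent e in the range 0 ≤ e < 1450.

Baby-step giant-step with m = ceil(sqrt(1450)) = 39.
Baby table (707^j mod 1451 for j=0..38):
  0:1  1:707  2:705  3:742  4:783  5:750  6:635  7:586
  8:767  9:1046  10:963  11:322  12:1298  13:654  14:960  15:1103
  16:634  17:1330  18:62  19:304  20:180  21:1023  22:663  23:68
  24:193  25:57  26:1122  27:1008  28:215  29:1101  30:671  31:1371
  32:29  33:189  34:131  35:1204  36:942  37:1436  38:1003
Giant step factor: 707^(-39) ≡ 302 (mod 1451).
Scan 40·302^i mod 1451 for i = 0, 1, …:
  i=0: 40   i=1: 472   i=2: 346   i=3: 20
  i=4: 236   i=5: 173   i=6: 10   i=7: 118
  i=8: 812   i=9: 5     …   i=15: 364
  i=16: 1103
Match at i=16, j=15: e = 16·39 + 15 = 639.

639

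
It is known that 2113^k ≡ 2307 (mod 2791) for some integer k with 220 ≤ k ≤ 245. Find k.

243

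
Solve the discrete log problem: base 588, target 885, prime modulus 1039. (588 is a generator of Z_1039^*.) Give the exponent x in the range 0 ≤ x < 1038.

922

Baby-step giant-step with m = ceil(sqrt(1038)) = 33.
Baby table (588^j mod 1039 for j=0..32):
  0:1  1:588  2:796  3:498  4:865  5:549  6:722  7:624
  8:145  9:62  10:91  11:519  12:745  13:641  14:790  15:87
  16:245  17:678  18:727  19:447  20:1008  21:474  22:260  23:147
  24:199  25:644  26:476  27:397  28:700  29:156  30:296  31:535
  32:802
Giant step factor: 588^(-33) ≡ 1031 (mod 1039).
Scan 885·1031^i mod 1039 for i = 0, 1, …:
  i=0: 885   i=1: 193   i=2: 534   i=3: 923
  i=4: 928   i=5: 888   i=6: 169   i=7: 726
  i=8: 426   i=9: 748     …   i=26: 63
  i=27: 535
Match at i=27, j=31: x = 27·33 + 31 = 922.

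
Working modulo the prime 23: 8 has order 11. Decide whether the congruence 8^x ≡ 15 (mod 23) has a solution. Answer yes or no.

no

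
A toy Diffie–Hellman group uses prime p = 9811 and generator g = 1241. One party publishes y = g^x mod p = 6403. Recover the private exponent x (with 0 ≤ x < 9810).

2822

Baby-step giant-step with m = ceil(sqrt(9810)) = 100.
Baby table (1241^j mod 9811 for j=0..99):
  0:1  1:1241  2:9565  3:8666  4:1650  5:6962  6:6162  7:4273
  8:4853  9:8430  10:3104  11:6152  12:1674  13:7313  14:258  15:6226
  16:5209  17:8731  18:3827  19:783  20:414  21:3602  22:6077  23:6709
  24:6141  25:7645  26:208  27:3042  28:7698  29:7115  30:9626  31:5879
  32:6266  33:5794  34:8702  35:7082  36:7917  37:4186  38:4807  39:399
  40:4609  41:9767  42:4262  43:1013  44:1325  45:5888  46:7624  47:3580
  48:8208  49:2310  50:1898  51:778  52:4020  53:4832  54:1991  55:8270
  56:764  57:6268  58:8276  59:8210  60:4792  61:1406  62:8299  63:7320
  64:8945  65:4504  66:7005  67:659  68:3506  69:4673  70:892  71:8140
  72:6221  73:8815  74:150  75:9552  76:2344  77:4848  78:2225  79:4334
  80:2066  81:3235  82:1936  83:8692  84:4483  85:566  86:5825  87:7929
  88:9267  89:1855  90:6281  91:4787  92:5012  93:9529  94:3234  95:695
  96:8938  97:5628  98:8727  99:8674
Giant step factor: 1241^(-100) ≡ 8273 (mod 9811).
Scan 6403·8273^i mod 9811 for i = 0, 1, …:
  i=0: 6403   i=1: 2430   i=2: 651   i=3: 9295
  i=4: 8728   i=5: 7595   i=6: 3791   i=7: 6987
  i=8: 6850   i=9: 1714     …   i=27: 4825
  i=28: 6077
Match at i=28, j=22: x = 28·100 + 22 = 2822.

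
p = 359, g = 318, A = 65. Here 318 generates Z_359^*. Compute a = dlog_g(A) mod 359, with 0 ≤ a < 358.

Baby-step giant-step with m = ceil(sqrt(358)) = 19.
Baby table (318^j mod 359 for j=0..18):
  0:1  1:318  2:245  3:7  4:72  5:279  6:49  7:145
  8:158  9:343  10:297  11:29  12:247  13:284  14:203  15:293
  16:193  17:344  18:256
Giant step factor: 318^(-19) ≡ 38 (mod 359).
Scan 65·38^i mod 359 for i = 0, 1, …:
  i=0: 65   i=1: 316   i=2: 161   i=3: 15
  i=4: 211   i=5: 120   i=6: 252   i=7: 242
  i=8: 221   i=9: 141   i=10: 332   i=11: 51
  i=12: 143   i=13: 49
Match at i=13, j=6: a = 13·19 + 6 = 253.

253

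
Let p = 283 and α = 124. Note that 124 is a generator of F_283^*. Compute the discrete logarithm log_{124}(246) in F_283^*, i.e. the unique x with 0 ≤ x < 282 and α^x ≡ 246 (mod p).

Baby-step giant-step with m = ceil(sqrt(282)) = 17.
Baby table (124^j mod 283 for j=0..16):
  0:1  1:124  2:94  3:53  4:63  5:171  6:262  7:226
  8:7  9:19  10:92  11:88  12:158  13:65  14:136  15:167
  16:49
Giant step factor: 124^(-17) ≡ 183 (mod 283).
Scan 246·183^i mod 283 for i = 0, 1, …:
  i=0: 246   i=1: 21   i=2: 164   i=3: 14
  i=4: 15   i=5: 198   i=6: 10   i=7: 132
  i=8: 101   i=9: 88
Match at i=9, j=11: x = 9·17 + 11 = 164.

164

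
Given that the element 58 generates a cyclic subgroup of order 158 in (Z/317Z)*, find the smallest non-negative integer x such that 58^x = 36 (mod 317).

122

Baby-step giant-step with m = ceil(sqrt(158)) = 13.
Baby table (58^j mod 317 for j=0..12):
  0:1  1:58  2:194  3:157  4:230  5:26  6:240  7:289
  8:278  9:274  10:42  11:217  12:223
Giant step factor: 58^(-13) ≡ 161 (mod 317).
Scan 36·161^i mod 317 for i = 0, 1, …:
  i=0: 36   i=1: 90   i=2: 225   i=3: 87
  i=4: 59   i=5: 306   i=6: 131   i=7: 169
  i=8: 264   i=9: 26
Match at i=9, j=5: x = 9·13 + 5 = 122.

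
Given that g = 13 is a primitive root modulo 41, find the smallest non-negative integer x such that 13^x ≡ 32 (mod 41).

30

Successive powers of 13 modulo 41:
  13^0=1  13^1=13  13^2=5  13^3=24  13^4=25  13^5=38
  13^6=2  13^7=26  13^8=10  13^9=7  13^10=9  13^11=35
  13^12=4  13^13=11  13^14=20  13^15=14  13^16=18  13^17=29
  13^18=8  13^19=22  13^20=40  13^21=28  13^22=36  13^23=17
  13^24=16  13^25=3  13^26=39  13^27=15  13^28=31  13^29=34
  13^30=32
So 13^30 ≡ 32 (mod 41), giving x = 30.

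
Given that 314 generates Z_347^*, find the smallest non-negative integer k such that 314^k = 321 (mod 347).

Baby-step giant-step with m = ceil(sqrt(346)) = 19.
Baby table (314^j mod 347 for j=0..18):
  0:1  1:314  2:48  3:151  4:222  5:308  6:246  7:210
  8:10  9:17  10:133  11:122  12:138  13:304  14:31  15:18
  16:100  17:170  18:289
Giant step factor: 314^(-19) ≡ 221 (mod 347).
Scan 321·221^i mod 347 for i = 0, 1, …:
  i=0: 321   i=1: 153   i=2: 154   i=3: 28
  i=4: 289
Match at i=4, j=18: k = 4·19 + 18 = 94.

94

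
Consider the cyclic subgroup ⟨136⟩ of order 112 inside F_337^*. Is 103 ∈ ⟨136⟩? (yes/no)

103 ∈ ⟨136⟩ iff 103^112 ≡ 1 (mod 337), since |⟨136⟩| = 112.
103^112 mod 337 = 1.
Since 1 = 1, 103 lies in the subgroup.

yes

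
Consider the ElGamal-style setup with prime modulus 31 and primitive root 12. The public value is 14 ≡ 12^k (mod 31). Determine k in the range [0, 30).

28

Successive powers of 12 modulo 31:
  12^0=1  12^1=12  12^2=20  12^3=23  12^4=28  12^5=26
  12^6=2  12^7=24  12^8=9  12^9=15  12^10=25  12^11=21
  12^12=4  12^13=17  12^14=18  12^15=30  12^16=19  12^17=11
  12^18=8  12^19=3  12^20=5  12^21=29  12^22=7  12^23=22
  12^24=16  12^25=6  12^26=10  12^27=27  12^28=14
So 12^28 ≡ 14 (mod 31), giving k = 28.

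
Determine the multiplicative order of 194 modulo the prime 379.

18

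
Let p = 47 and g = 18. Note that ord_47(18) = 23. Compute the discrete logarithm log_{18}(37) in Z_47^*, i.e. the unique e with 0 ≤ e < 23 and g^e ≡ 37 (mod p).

Successive powers of 18 modulo 47:
  18^0=1  18^1=18  18^2=42  18^3=4  18^4=25  18^5=27
  18^6=16  18^7=6  18^8=14  18^9=17  18^10=24  18^11=9
  18^12=21  18^13=2  18^14=36  18^15=37
So 18^15 ≡ 37 (mod 47), giving e = 15.

15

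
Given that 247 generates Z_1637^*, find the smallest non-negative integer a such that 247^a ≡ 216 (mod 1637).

214

Baby-step giant-step with m = ceil(sqrt(1636)) = 41.
Baby table (247^j mod 1637 for j=0..40):
  0:1  1:247  2:440  3:638  4:434  5:793  6:1068  7:239
  8:101  9:392  10:241  11:595  12:1272  13:1517  14:1463  15:1221
  16:379  17:304  18:1423  19:1163  20:786  21:976  22:433  23:546
  24:628  25:1238  26:1304  27:1236  28:810  29:356  30:1171  31:1125
  32:1222  33:626  34:744  35:424  36:1597  37:1579  38:407  39:672
  40:647
Giant step factor: 247^(-41) ≡ 589 (mod 1637).
Scan 216·589^i mod 1637 for i = 0, 1, …:
  i=0: 216   i=1: 1175   i=2: 1261   i=3: 1168
  i=4: 412   i=5: 392
Match at i=5, j=9: a = 5·41 + 9 = 214.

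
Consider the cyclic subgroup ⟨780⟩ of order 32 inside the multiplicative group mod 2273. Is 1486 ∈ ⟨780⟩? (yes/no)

1486 ∈ ⟨780⟩ iff 1486^32 ≡ 1 (mod 2273), since |⟨780⟩| = 32.
1486^32 mod 2273 = 1962.
Since 1962 ≠ 1, 1486 does not lie in the subgroup.

no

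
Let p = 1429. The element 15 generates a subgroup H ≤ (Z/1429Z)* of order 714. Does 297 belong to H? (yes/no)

no

297 ∈ ⟨15⟩ iff 297^714 ≡ 1 (mod 1429), since |⟨15⟩| = 714.
297^714 mod 1429 = 1428.
Since 1428 ≠ 1, 297 does not lie in the subgroup.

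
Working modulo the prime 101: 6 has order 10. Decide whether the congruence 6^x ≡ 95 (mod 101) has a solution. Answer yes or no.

yes

⟨6⟩ has order 10; its elements mod 101 are {1, 6, 14, 17, 36, 65, 84, 87, 95, 100}.
95 is in this set.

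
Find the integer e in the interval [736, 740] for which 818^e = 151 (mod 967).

Compute 818^736 mod 967 = 151, then multiply by 818 repeatedly:
  818^736=151
Found 151 at exponent 736.

736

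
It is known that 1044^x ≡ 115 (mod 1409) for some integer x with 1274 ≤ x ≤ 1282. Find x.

1280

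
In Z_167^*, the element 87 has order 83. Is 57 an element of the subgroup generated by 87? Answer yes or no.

57 ∈ ⟨87⟩ iff 57^83 ≡ 1 (mod 167), since |⟨87⟩| = 83.
57^83 mod 167 = 1.
Since 1 = 1, 57 lies in the subgroup.

yes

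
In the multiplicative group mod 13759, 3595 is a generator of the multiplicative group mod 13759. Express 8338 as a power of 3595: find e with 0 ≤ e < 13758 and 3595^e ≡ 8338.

Baby-step giant-step with m = ceil(sqrt(13758)) = 118.
Baby table (3595^j mod 13759 for j=0..117):
  0:1  1:3595  2:4324  3:10869  4:12254  5:10571  6:387  7:1606
  8:8549  9:9808  10:9202  11:4554  12:12179  13:2367  14:6303  15:11971
  16:11352  17:1246  18:7695  19:7935  20:3918  21:9753  22:4103  23:637
  24:6021  25:2588  26:2776  27:4445  28:5576  29:12616  30:4856  31:10908
  32:1110  33:340  34:11508  35:11706  36:8048  37:11142  38:3041  39:7749
  40:9439  41:3511  42:5042  43:5387  44:7352  45:13160  46:6758  47:10375
  48:11235  49:7160  50:10870  51:2090  52:1136  53:11256  54:101  55:5361
  56:10195  57:10808  58:13103  59:8228  60:11569  61:10857  62:10391  63:13719
  64:7549  65:5907  66:5528  67:5164  68:3689  69:12038  70:4555  71:2015
  72:6691  73:3413  74:10466  75:8164  76:1633  77:9301  78:2725  79:13726
  80:5196  81:8657  82:12816  83:8388  84:8891  85:988  86:2038  87:6822
  88:6552  89:12791  90:1067  91:10863  92:4443  93:12145  94:3968  95:10636
  96:159  97:7486  98:13325  99:8296  100:8367  101:2191  102:6497  103:7692
  104:10909  105:4705  106:4664  107:8618  108:10201  109:4860  110:11529  111:4647
  112:2539  113:5488  114:12713  115:9596  116:3807  117:9719
Giant step factor: 3595^(-118) ≡ 10230 (mod 13759).
Scan 8338·10230^i mod 13759 for i = 0, 1, …:
  i=0: 8338   i=1: 5699   i=2: 3887   i=3: 500
  i=4: 10411   i=5: 9870   i=6: 6558   i=7: 13215
  i=8: 7275   i=9: 819     …   i=85: 6746
  i=86: 10195
Match at i=86, j=56: e = 86·118 + 56 = 10204.

10204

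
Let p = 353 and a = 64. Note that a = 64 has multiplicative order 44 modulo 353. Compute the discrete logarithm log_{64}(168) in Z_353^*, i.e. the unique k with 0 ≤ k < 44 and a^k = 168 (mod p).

Baby-step giant-step with m = ceil(sqrt(44)) = 7.
Baby table (64^j mod 353 for j=0..6):
  0:1  1:64  2:213  3:218  4:185  5:191  6:222
Giant step factor: 64^(-7) ≡ 349 (mod 353).
Scan 168·349^i mod 353 for i = 0, 1, …:
  i=0: 168   i=1: 34   i=2: 217   i=3: 191
Match at i=3, j=5: k = 3·7 + 5 = 26.

26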